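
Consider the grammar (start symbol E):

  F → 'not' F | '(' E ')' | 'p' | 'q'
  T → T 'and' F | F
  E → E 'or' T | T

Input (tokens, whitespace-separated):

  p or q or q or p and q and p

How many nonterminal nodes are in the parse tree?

[E [E [E [E [T [F p]]] or [T [F q]]] or [T [F q]]] or [T [T [T [F p]] and [F q]] and [F p]]]

16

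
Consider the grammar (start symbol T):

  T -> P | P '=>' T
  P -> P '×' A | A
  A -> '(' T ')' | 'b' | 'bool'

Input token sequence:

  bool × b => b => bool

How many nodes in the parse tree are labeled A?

4

[T [P [P [A bool]] × [A b]] => [T [P [A b]] => [T [P [A bool]]]]]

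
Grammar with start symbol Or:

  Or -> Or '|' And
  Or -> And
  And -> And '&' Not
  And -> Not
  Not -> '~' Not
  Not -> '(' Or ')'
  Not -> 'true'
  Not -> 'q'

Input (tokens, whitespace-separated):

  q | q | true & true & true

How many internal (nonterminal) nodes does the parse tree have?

13

[Or [Or [Or [And [Not q]]] | [And [Not q]]] | [And [And [And [Not true]] & [Not true]] & [Not true]]]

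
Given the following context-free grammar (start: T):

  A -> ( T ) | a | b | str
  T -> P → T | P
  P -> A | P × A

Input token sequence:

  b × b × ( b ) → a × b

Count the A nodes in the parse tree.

6

[T [P [P [P [A b]] × [A b]] × [A ( [T [P [A b]]] )]] → [T [P [P [A a]] × [A b]]]]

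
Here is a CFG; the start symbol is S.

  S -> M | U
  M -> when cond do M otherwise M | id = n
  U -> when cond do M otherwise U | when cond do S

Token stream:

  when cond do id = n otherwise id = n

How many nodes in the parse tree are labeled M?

3

[S [M when cond do [M id = n] otherwise [M id = n]]]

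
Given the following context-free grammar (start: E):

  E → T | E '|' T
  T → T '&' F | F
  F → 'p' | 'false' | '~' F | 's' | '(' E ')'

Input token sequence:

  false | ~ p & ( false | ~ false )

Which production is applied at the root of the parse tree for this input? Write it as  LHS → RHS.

E → E '|' T

[E [E [T [F false]]] | [T [T [F ~ [F p]]] & [F ( [E [E [T [F false]]] | [T [F ~ [F false]]]] )]]]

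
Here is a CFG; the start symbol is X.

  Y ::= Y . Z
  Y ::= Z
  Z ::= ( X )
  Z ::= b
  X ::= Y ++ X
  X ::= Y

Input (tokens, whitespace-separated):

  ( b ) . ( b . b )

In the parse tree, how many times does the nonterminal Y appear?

[X [Y [Y [Z ( [X [Y [Z b]]] )]] . [Z ( [X [Y [Y [Z b]] . [Z b]]] )]]]

5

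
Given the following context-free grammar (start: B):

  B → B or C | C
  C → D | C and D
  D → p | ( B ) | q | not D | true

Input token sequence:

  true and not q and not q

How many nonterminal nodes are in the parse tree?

9

[B [C [C [C [D true]] and [D not [D q]]] and [D not [D q]]]]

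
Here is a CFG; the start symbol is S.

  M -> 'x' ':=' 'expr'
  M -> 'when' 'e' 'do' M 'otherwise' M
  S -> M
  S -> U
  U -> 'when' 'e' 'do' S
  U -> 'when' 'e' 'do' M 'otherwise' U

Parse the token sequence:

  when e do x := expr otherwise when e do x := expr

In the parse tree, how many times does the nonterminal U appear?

[S [U when e do [M x := expr] otherwise [U when e do [S [M x := expr]]]]]

2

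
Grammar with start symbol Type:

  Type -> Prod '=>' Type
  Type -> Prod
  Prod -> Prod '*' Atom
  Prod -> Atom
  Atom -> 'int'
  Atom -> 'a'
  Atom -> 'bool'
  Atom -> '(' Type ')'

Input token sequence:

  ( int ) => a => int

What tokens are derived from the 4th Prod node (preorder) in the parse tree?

[Type [Prod [Atom ( [Type [Prod [Atom int]]] )]] => [Type [Prod [Atom a]] => [Type [Prod [Atom int]]]]]

int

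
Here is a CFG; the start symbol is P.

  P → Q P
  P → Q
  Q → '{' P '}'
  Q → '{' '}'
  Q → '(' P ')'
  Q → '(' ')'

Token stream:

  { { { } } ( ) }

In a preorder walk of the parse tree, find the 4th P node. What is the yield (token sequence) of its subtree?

( )

[P [Q { [P [Q { [P [Q { }]] }] [P [Q ( )]]] }]]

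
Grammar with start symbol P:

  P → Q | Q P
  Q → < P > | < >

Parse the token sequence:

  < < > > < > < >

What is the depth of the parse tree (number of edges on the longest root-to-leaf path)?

4

[P [Q < [P [Q < >]] >] [P [Q < >] [P [Q < >]]]]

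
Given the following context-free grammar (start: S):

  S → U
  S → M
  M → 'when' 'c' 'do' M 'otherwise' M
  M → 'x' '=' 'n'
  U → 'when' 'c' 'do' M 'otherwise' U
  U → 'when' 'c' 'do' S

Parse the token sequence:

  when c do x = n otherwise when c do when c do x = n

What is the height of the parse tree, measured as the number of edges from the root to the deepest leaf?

7

[S [U when c do [M x = n] otherwise [U when c do [S [U when c do [S [M x = n]]]]]]]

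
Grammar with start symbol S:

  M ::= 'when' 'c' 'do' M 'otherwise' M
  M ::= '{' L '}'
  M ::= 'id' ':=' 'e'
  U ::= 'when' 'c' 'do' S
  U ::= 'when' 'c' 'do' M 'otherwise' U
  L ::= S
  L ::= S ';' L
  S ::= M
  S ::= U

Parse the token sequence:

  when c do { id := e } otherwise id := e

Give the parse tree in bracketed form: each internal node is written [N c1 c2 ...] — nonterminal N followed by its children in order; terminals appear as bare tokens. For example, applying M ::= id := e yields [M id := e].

S
M
when c do M otherwise M
when c do { L } otherwise M
when c do { S } otherwise M
when c do { M } otherwise M
when c do { id := e } otherwise M
when c do { id := e } otherwise id := e

[S [M when c do [M { [L [S [M id := e]]] }] otherwise [M id := e]]]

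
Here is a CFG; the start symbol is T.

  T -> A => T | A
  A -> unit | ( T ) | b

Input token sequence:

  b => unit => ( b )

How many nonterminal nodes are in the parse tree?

[T [A b] => [T [A unit] => [T [A ( [T [A b]] )]]]]

8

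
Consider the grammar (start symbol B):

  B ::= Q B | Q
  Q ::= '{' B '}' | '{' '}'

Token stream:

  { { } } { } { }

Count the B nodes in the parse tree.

4

[B [Q { [B [Q { }]] }] [B [Q { }] [B [Q { }]]]]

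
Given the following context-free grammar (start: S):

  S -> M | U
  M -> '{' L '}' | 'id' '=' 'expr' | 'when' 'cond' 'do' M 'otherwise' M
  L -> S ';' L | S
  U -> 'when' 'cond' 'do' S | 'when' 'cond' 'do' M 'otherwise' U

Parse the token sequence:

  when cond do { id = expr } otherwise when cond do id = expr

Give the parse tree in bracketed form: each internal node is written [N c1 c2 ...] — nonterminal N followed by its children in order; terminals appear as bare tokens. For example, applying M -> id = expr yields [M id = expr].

[S [U when cond do [M { [L [S [M id = expr]]] }] otherwise [U when cond do [S [M id = expr]]]]]

S
U
when cond do M otherwise U
when cond do { L } otherwise U
when cond do { S } otherwise U
when cond do { M } otherwise U
when cond do { id = expr } otherwise U
when cond do { id = expr } otherwise when cond do S
when cond do { id = expr } otherwise when cond do M
when cond do { id = expr } otherwise when cond do id = expr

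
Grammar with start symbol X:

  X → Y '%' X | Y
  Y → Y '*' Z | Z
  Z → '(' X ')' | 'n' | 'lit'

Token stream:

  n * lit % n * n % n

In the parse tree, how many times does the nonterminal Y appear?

[X [Y [Y [Z n]] * [Z lit]] % [X [Y [Y [Z n]] * [Z n]] % [X [Y [Z n]]]]]

5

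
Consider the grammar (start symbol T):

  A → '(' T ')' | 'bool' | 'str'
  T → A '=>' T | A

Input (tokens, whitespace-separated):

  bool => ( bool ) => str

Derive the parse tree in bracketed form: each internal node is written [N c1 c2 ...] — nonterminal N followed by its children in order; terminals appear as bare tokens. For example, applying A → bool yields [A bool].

T
A => T
bool => T
bool => A => T
bool => ( T ) => T
bool => ( A ) => T
bool => ( bool ) => T
bool => ( bool ) => A
bool => ( bool ) => str

[T [A bool] => [T [A ( [T [A bool]] )] => [T [A str]]]]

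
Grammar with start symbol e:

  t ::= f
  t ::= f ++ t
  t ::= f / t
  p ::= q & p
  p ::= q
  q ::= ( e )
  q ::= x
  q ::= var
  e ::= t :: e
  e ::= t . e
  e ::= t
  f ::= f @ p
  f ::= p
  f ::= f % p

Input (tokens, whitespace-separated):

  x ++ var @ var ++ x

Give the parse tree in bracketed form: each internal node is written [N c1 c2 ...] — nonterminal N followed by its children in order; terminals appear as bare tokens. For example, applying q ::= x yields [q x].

[e [t [f [p [q x]]] ++ [t [f [f [p [q var]]] @ [p [q var]]] ++ [t [f [p [q x]]]]]]]

e
t
f ++ t
p ++ t
q ++ t
x ++ t
x ++ f ++ t
x ++ f @ p ++ t
x ++ p @ p ++ t
x ++ q @ p ++ t
x ++ var @ p ++ t
x ++ var @ q ++ t
x ++ var @ var ++ t
x ++ var @ var ++ f
x ++ var @ var ++ p
x ++ var @ var ++ q
x ++ var @ var ++ x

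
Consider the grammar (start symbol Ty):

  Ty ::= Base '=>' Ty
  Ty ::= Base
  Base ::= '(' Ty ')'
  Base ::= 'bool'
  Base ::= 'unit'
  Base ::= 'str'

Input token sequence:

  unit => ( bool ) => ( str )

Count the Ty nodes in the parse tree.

[Ty [Base unit] => [Ty [Base ( [Ty [Base bool]] )] => [Ty [Base ( [Ty [Base str]] )]]]]

5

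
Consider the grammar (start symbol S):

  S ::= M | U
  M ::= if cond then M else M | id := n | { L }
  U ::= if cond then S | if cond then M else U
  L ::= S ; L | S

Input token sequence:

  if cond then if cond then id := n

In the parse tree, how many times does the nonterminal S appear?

3

[S [U if cond then [S [U if cond then [S [M id := n]]]]]]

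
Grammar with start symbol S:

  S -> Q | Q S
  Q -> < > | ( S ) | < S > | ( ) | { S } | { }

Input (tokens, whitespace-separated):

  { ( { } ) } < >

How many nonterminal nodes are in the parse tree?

8

[S [Q { [S [Q ( [S [Q { }]] )]] }] [S [Q < >]]]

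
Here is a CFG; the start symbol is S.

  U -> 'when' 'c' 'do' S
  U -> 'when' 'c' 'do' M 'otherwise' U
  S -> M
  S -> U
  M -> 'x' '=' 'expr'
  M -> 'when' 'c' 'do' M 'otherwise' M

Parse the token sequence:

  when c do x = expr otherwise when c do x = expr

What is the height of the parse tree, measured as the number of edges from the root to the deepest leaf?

5

[S [U when c do [M x = expr] otherwise [U when c do [S [M x = expr]]]]]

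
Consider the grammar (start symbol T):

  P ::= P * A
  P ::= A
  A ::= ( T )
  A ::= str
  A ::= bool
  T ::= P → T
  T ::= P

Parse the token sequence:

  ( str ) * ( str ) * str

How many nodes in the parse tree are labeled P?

[T [P [P [P [A ( [T [P [A str]]] )]] * [A ( [T [P [A str]]] )]] * [A str]]]

5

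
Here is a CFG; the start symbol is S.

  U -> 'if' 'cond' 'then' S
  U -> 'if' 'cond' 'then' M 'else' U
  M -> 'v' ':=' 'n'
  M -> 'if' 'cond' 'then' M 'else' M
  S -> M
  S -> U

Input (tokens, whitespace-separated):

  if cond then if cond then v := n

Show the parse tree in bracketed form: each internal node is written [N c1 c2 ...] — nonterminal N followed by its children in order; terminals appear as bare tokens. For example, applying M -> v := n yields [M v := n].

S
U
if cond then S
if cond then U
if cond then if cond then S
if cond then if cond then M
if cond then if cond then v := n

[S [U if cond then [S [U if cond then [S [M v := n]]]]]]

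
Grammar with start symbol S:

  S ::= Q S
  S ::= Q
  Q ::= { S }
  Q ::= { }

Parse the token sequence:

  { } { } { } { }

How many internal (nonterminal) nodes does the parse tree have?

[S [Q { }] [S [Q { }] [S [Q { }] [S [Q { }]]]]]

8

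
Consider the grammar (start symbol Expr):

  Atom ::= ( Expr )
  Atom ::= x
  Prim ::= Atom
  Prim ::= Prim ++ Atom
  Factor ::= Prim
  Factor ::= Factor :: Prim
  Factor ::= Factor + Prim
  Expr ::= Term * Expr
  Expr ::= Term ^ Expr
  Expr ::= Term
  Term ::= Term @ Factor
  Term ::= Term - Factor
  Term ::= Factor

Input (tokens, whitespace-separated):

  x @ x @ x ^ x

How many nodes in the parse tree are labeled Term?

4

[Expr [Term [Term [Term [Factor [Prim [Atom x]]]] @ [Factor [Prim [Atom x]]]] @ [Factor [Prim [Atom x]]]] ^ [Expr [Term [Factor [Prim [Atom x]]]]]]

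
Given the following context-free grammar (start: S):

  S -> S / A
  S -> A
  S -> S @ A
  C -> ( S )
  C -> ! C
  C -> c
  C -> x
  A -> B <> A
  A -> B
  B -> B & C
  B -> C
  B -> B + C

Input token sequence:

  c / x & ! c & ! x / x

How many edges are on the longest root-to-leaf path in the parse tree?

7

[S [S [S [A [B [C c]]]] / [A [B [B [B [C x]] & [C ! [C c]]] & [C ! [C x]]]]] / [A [B [C x]]]]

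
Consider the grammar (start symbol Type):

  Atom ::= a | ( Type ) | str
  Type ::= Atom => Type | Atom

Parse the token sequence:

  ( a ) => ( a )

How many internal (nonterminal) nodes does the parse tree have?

8

[Type [Atom ( [Type [Atom a]] )] => [Type [Atom ( [Type [Atom a]] )]]]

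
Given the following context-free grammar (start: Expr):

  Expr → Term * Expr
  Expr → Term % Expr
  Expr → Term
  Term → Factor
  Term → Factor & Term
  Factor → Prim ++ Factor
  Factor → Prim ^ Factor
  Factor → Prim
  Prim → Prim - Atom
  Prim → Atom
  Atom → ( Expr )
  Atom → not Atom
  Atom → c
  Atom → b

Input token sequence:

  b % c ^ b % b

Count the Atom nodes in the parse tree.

4

[Expr [Term [Factor [Prim [Atom b]]]] % [Expr [Term [Factor [Prim [Atom c]] ^ [Factor [Prim [Atom b]]]]] % [Expr [Term [Factor [Prim [Atom b]]]]]]]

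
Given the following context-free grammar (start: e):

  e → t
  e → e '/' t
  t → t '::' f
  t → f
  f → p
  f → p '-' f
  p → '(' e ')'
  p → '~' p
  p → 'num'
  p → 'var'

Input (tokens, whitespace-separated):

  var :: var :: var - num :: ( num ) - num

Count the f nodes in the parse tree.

[e [t [t [t [t [f [p var]]] :: [f [p var]]] :: [f [p var] - [f [p num]]]] :: [f [p ( [e [t [f [p num]]]] )] - [f [p num]]]]]

7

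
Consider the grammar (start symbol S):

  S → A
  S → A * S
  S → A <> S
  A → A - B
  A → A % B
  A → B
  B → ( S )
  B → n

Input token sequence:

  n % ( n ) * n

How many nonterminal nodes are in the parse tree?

[S [A [A [B n]] % [B ( [S [A [B n]]] )]] * [S [A [B n]]]]

11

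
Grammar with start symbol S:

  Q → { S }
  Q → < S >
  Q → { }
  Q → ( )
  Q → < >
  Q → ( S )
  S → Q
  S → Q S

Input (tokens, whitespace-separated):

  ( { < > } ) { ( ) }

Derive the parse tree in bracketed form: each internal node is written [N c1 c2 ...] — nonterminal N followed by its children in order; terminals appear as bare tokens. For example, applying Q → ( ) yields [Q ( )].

S
Q S
( S ) S
( Q ) S
( { S } ) S
( { Q } ) S
( { < > } ) S
( { < > } ) Q
( { < > } ) { S }
( { < > } ) { Q }
( { < > } ) { ( ) }

[S [Q ( [S [Q { [S [Q < >]] }]] )] [S [Q { [S [Q ( )]] }]]]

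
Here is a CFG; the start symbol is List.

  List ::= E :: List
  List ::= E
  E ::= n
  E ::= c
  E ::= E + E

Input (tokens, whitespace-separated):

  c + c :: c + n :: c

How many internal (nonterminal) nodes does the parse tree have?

[List [E [E c] + [E c]] :: [List [E [E c] + [E n]] :: [List [E c]]]]

10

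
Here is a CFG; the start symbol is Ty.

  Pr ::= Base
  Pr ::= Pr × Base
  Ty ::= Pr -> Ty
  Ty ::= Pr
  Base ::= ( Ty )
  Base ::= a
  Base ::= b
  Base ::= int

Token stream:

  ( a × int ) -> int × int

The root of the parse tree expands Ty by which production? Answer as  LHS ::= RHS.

Ty ::= Pr -> Ty

[Ty [Pr [Base ( [Ty [Pr [Pr [Base a]] × [Base int]]] )]] -> [Ty [Pr [Pr [Base int]] × [Base int]]]]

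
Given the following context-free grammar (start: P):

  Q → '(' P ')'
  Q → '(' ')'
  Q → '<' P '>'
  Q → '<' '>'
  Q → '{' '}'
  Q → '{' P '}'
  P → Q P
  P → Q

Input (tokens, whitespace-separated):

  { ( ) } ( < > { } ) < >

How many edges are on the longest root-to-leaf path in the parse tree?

[P [Q { [P [Q ( )]] }] [P [Q ( [P [Q < >] [P [Q { }]]] )] [P [Q < >]]]]

6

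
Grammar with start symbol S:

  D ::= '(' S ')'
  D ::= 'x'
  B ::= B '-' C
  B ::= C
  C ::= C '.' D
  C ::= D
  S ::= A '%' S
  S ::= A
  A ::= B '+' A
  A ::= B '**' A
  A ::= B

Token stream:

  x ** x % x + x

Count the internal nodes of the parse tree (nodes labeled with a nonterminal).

18

[S [A [B [C [D x]]] ** [A [B [C [D x]]]]] % [S [A [B [C [D x]]] + [A [B [C [D x]]]]]]]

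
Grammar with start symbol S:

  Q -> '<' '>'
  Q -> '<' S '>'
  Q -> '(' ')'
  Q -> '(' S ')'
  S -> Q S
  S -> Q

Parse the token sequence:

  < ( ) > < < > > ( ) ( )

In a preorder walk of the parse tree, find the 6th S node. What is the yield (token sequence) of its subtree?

[S [Q < [S [Q ( )]] >] [S [Q < [S [Q < >]] >] [S [Q ( )] [S [Q ( )]]]]]

( )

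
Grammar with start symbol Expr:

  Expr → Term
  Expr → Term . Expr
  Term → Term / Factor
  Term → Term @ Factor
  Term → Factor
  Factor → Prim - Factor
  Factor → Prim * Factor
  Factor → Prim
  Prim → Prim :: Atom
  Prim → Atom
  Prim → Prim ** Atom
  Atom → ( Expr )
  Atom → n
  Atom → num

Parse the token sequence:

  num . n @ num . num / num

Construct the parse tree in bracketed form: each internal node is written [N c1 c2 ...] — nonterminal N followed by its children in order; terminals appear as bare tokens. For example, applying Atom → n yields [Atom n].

[Expr [Term [Factor [Prim [Atom num]]]] . [Expr [Term [Term [Factor [Prim [Atom n]]]] @ [Factor [Prim [Atom num]]]] . [Expr [Term [Term [Factor [Prim [Atom num]]]] / [Factor [Prim [Atom num]]]]]]]

Expr
Term . Expr
Factor . Expr
Prim . Expr
Atom . Expr
num . Expr
num . Term . Expr
num . Term @ Factor . Expr
num . Factor @ Factor . Expr
num . Prim @ Factor . Expr
num . Atom @ Factor . Expr
num . n @ Factor . Expr
num . n @ Prim . Expr
num . n @ Atom . Expr
num . n @ num . Expr
num . n @ num . Term
num . n @ num . Term / Factor
num . n @ num . Factor / Factor
num . n @ num . Prim / Factor
num . n @ num . Atom / Factor
num . n @ num . num / Factor
num . n @ num . num / Prim
num . n @ num . num / Atom
num . n @ num . num / num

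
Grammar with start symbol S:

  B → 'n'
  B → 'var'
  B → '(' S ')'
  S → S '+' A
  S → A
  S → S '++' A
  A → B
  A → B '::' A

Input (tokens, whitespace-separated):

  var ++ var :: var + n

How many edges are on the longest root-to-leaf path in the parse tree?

5

[S [S [S [A [B var]]] ++ [A [B var] :: [A [B var]]]] + [A [B n]]]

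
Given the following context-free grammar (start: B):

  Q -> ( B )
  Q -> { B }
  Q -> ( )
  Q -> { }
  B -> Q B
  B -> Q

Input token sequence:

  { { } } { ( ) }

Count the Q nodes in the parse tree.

[B [Q { [B [Q { }]] }] [B [Q { [B [Q ( )]] }]]]

4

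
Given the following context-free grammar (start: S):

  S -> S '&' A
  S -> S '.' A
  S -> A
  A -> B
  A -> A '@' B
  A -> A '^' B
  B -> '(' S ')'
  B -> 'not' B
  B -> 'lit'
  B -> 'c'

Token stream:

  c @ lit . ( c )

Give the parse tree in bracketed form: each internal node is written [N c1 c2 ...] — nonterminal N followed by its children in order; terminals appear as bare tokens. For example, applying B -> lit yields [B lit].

S
S . A
A . A
A @ B . A
B @ B . A
c @ B . A
c @ lit . A
c @ lit . B
c @ lit . ( S )
c @ lit . ( A )
c @ lit . ( B )
c @ lit . ( c )

[S [S [A [A [B c]] @ [B lit]]] . [A [B ( [S [A [B c]]] )]]]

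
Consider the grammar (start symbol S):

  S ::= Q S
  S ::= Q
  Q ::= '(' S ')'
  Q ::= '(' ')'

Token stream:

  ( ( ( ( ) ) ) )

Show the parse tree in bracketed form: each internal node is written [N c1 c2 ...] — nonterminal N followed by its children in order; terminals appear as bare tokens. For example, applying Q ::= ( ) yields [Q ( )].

S
Q
( S )
( Q )
( ( S ) )
( ( Q ) )
( ( ( S ) ) )
( ( ( Q ) ) )
( ( ( ( ) ) ) )

[S [Q ( [S [Q ( [S [Q ( [S [Q ( )]] )]] )]] )]]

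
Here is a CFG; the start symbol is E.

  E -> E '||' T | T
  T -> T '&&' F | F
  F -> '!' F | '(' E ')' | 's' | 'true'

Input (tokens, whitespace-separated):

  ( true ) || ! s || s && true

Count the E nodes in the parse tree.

4

[E [E [E [T [F ( [E [T [F true]]] )]]] || [T [F ! [F s]]]] || [T [T [F s]] && [F true]]]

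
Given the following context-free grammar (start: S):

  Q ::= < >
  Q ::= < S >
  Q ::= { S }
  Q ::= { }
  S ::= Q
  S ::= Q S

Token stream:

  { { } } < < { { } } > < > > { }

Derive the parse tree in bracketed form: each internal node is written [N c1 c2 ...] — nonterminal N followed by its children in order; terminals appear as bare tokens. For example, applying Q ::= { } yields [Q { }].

S
Q S
{ S } S
{ Q } S
{ { } } S
{ { } } Q S
{ { } } < S > S
{ { } } < Q S > S
{ { } } < < S > S > S
{ { } } < < Q > S > S
{ { } } < < { S } > S > S
{ { } } < < { Q } > S > S
{ { } } < < { { } } > S > S
{ { } } < < { { } } > Q > S
{ { } } < < { { } } > < > > S
{ { } } < < { { } } > < > > Q
{ { } } < < { { } } > < > > { }

[S [Q { [S [Q { }]] }] [S [Q < [S [Q < [S [Q { [S [Q { }]] }]] >] [S [Q < >]]] >] [S [Q { }]]]]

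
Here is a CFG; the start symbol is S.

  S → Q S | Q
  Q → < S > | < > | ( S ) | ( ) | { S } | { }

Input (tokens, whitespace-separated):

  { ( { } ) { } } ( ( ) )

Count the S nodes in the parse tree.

[S [Q { [S [Q ( [S [Q { }]] )] [S [Q { }]]] }] [S [Q ( [S [Q ( )]] )]]]

6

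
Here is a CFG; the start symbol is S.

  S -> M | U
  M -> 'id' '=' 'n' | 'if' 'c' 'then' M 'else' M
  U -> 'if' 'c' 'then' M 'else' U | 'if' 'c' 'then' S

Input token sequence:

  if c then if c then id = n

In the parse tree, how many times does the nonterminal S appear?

[S [U if c then [S [U if c then [S [M id = n]]]]]]

3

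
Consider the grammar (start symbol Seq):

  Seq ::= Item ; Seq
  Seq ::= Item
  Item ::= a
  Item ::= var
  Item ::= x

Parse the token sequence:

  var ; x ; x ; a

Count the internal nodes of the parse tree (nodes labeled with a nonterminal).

8

[Seq [Item var] ; [Seq [Item x] ; [Seq [Item x] ; [Seq [Item a]]]]]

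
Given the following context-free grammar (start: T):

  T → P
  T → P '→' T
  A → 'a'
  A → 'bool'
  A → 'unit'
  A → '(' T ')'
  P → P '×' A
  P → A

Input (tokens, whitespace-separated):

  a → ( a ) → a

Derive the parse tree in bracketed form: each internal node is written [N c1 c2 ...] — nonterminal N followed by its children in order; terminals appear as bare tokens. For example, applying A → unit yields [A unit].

[T [P [A a]] → [T [P [A ( [T [P [A a]]] )]] → [T [P [A a]]]]]

T
P → T
A → T
a → T
a → P → T
a → A → T
a → ( T ) → T
a → ( P ) → T
a → ( A ) → T
a → ( a ) → T
a → ( a ) → P
a → ( a ) → A
a → ( a ) → a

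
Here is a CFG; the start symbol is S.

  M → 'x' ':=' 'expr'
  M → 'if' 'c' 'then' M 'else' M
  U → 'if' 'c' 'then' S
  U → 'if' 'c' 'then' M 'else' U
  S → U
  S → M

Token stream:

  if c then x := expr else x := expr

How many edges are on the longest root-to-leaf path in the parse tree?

[S [M if c then [M x := expr] else [M x := expr]]]

3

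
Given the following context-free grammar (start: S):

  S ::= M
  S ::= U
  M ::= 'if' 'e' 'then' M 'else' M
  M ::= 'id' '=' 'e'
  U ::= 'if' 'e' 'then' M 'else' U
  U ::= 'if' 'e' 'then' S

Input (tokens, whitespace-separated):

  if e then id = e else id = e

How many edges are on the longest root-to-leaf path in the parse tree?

[S [M if e then [M id = e] else [M id = e]]]

3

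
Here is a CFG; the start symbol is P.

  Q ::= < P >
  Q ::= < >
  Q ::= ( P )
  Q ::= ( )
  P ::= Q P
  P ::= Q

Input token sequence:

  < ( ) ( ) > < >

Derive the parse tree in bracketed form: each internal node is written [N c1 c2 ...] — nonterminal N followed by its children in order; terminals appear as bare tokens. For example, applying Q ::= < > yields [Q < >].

[P [Q < [P [Q ( )] [P [Q ( )]]] >] [P [Q < >]]]

P
Q P
< P > P
< Q P > P
< ( ) P > P
< ( ) Q > P
< ( ) ( ) > P
< ( ) ( ) > Q
< ( ) ( ) > < >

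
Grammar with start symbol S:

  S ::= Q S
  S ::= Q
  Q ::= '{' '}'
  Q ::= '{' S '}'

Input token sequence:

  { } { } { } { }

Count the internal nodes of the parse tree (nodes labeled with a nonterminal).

8

[S [Q { }] [S [Q { }] [S [Q { }] [S [Q { }]]]]]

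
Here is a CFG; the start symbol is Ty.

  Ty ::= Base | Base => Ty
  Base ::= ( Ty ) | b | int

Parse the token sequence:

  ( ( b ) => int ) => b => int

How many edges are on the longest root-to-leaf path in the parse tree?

[Ty [Base ( [Ty [Base ( [Ty [Base b]] )] => [Ty [Base int]]] )] => [Ty [Base b] => [Ty [Base int]]]]

6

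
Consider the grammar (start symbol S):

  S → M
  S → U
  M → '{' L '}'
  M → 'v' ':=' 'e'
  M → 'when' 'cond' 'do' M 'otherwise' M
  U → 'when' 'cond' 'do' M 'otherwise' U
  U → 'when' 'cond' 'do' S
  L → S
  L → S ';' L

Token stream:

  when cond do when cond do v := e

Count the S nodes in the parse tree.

[S [U when cond do [S [U when cond do [S [M v := e]]]]]]

3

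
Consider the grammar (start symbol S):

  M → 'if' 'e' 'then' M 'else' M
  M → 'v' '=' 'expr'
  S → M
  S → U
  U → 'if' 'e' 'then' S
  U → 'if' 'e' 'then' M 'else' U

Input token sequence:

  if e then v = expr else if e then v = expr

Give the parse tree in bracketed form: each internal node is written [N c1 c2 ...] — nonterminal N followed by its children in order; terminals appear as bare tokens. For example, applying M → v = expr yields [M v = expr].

[S [U if e then [M v = expr] else [U if e then [S [M v = expr]]]]]

S
U
if e then M else U
if e then v = expr else U
if e then v = expr else if e then S
if e then v = expr else if e then M
if e then v = expr else if e then v = expr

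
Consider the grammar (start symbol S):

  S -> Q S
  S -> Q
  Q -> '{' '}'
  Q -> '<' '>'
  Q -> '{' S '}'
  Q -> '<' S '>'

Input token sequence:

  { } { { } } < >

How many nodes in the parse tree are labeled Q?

[S [Q { }] [S [Q { [S [Q { }]] }] [S [Q < >]]]]

4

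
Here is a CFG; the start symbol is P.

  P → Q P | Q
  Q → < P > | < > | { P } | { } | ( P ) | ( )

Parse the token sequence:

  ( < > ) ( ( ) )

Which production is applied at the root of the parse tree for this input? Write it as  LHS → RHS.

P → Q P

[P [Q ( [P [Q < >]] )] [P [Q ( [P [Q ( )]] )]]]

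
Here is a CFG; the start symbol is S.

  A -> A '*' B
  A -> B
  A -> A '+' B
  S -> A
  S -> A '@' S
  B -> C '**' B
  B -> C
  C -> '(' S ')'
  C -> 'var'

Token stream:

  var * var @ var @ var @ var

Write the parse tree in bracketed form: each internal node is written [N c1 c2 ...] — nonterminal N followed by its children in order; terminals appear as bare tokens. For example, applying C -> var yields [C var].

S
A @ S
A * B @ S
B * B @ S
C * B @ S
var * B @ S
var * C @ S
var * var @ S
var * var @ A @ S
var * var @ B @ S
var * var @ C @ S
var * var @ var @ S
var * var @ var @ A @ S
var * var @ var @ B @ S
var * var @ var @ C @ S
var * var @ var @ var @ S
var * var @ var @ var @ A
var * var @ var @ var @ B
var * var @ var @ var @ C
var * var @ var @ var @ var

[S [A [A [B [C var]]] * [B [C var]]] @ [S [A [B [C var]]] @ [S [A [B [C var]]] @ [S [A [B [C var]]]]]]]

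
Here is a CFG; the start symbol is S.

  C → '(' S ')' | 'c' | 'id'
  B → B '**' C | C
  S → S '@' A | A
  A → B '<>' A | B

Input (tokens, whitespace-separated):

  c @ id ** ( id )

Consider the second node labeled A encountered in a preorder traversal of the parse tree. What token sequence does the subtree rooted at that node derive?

id ** ( id )

[S [S [A [B [C c]]]] @ [A [B [B [C id]] ** [C ( [S [A [B [C id]]]] )]]]]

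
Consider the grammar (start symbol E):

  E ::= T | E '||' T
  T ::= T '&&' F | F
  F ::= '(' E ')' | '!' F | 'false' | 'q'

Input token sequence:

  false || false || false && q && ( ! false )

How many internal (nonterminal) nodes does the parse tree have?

[E [E [E [T [F false]]] || [T [F false]]] || [T [T [T [F false]] && [F q]] && [F ( [E [T [F ! [F false]]]] )]]]

17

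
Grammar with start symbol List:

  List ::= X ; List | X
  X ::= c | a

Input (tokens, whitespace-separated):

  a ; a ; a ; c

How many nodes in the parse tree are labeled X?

4

[List [X a] ; [List [X a] ; [List [X a] ; [List [X c]]]]]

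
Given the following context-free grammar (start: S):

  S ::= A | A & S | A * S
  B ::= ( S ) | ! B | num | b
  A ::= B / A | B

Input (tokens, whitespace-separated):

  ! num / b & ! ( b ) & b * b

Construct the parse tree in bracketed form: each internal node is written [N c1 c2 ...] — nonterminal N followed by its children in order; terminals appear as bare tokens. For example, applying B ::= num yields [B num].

S
A & S
B / A & S
! B / A & S
! num / A & S
! num / B & S
! num / b & S
! num / b & A & S
! num / b & B & S
! num / b & ! B & S
! num / b & ! ( S ) & S
! num / b & ! ( A ) & S
! num / b & ! ( B ) & S
! num / b & ! ( b ) & S
! num / b & ! ( b ) & A * S
! num / b & ! ( b ) & B * S
! num / b & ! ( b ) & b * S
! num / b & ! ( b ) & b * A
! num / b & ! ( b ) & b * B
! num / b & ! ( b ) & b * b

[S [A [B ! [B num]] / [A [B b]]] & [S [A [B ! [B ( [S [A [B b]]] )]]] & [S [A [B b]] * [S [A [B b]]]]]]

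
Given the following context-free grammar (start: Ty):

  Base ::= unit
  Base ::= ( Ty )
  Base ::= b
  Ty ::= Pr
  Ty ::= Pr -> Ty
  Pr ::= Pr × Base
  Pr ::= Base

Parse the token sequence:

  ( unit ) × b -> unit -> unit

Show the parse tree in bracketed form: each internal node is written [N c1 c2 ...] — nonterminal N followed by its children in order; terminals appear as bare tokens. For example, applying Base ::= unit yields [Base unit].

Ty
Pr -> Ty
Pr × Base -> Ty
Base × Base -> Ty
( Ty ) × Base -> Ty
( Pr ) × Base -> Ty
( Base ) × Base -> Ty
( unit ) × Base -> Ty
( unit ) × b -> Ty
( unit ) × b -> Pr -> Ty
( unit ) × b -> Base -> Ty
( unit ) × b -> unit -> Ty
( unit ) × b -> unit -> Pr
( unit ) × b -> unit -> Base
( unit ) × b -> unit -> unit

[Ty [Pr [Pr [Base ( [Ty [Pr [Base unit]]] )]] × [Base b]] -> [Ty [Pr [Base unit]] -> [Ty [Pr [Base unit]]]]]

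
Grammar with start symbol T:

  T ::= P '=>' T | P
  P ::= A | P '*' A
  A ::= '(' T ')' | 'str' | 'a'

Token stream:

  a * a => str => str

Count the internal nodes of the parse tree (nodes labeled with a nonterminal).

[T [P [P [A a]] * [A a]] => [T [P [A str]] => [T [P [A str]]]]]

11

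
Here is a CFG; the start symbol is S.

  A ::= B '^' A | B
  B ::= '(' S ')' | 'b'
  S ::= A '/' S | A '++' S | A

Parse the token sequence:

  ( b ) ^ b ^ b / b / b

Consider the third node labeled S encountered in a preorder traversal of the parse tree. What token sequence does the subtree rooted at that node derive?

[S [A [B ( [S [A [B b]]] )] ^ [A [B b] ^ [A [B b]]]] / [S [A [B b]] / [S [A [B b]]]]]

b / b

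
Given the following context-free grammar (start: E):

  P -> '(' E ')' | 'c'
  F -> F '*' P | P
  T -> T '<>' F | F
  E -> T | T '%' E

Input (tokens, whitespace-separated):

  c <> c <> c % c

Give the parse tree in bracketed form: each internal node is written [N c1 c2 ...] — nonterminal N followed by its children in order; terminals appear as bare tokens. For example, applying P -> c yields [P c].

E
T % E
T <> F % E
T <> F <> F % E
F <> F <> F % E
P <> F <> F % E
c <> F <> F % E
c <> P <> F % E
c <> c <> F % E
c <> c <> P % E
c <> c <> c % E
c <> c <> c % T
c <> c <> c % F
c <> c <> c % P
c <> c <> c % c

[E [T [T [T [F [P c]]] <> [F [P c]]] <> [F [P c]]] % [E [T [F [P c]]]]]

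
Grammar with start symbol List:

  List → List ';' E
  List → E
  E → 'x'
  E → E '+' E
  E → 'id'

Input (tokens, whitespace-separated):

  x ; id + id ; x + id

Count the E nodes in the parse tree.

[List [List [List [E x]] ; [E [E id] + [E id]]] ; [E [E x] + [E id]]]

7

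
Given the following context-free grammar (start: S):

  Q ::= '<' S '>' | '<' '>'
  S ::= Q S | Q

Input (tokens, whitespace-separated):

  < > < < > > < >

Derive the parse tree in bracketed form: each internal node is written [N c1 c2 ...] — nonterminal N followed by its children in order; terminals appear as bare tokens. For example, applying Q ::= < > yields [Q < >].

S
Q S
< > S
< > Q S
< > < S > S
< > < Q > S
< > < < > > S
< > < < > > Q
< > < < > > < >

[S [Q < >] [S [Q < [S [Q < >]] >] [S [Q < >]]]]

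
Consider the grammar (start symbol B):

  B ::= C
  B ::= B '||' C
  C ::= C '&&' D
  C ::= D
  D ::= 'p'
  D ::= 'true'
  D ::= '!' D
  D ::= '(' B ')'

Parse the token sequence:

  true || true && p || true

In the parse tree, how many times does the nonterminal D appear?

4

[B [B [B [C [D true]]] || [C [C [D true]] && [D p]]] || [C [D true]]]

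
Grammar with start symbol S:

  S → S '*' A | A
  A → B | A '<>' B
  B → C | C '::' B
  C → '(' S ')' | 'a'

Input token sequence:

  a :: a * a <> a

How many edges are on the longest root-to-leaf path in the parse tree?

[S [S [A [B [C a] :: [B [C a]]]]] * [A [A [B [C a]]] <> [B [C a]]]]

6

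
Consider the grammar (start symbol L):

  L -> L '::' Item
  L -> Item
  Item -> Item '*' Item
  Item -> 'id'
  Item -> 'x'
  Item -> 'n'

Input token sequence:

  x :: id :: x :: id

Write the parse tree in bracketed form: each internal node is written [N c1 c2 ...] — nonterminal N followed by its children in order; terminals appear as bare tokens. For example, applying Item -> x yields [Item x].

[L [L [L [L [Item x]] :: [Item id]] :: [Item x]] :: [Item id]]

L
L :: Item
L :: Item :: Item
L :: Item :: Item :: Item
Item :: Item :: Item :: Item
x :: Item :: Item :: Item
x :: id :: Item :: Item
x :: id :: x :: Item
x :: id :: x :: id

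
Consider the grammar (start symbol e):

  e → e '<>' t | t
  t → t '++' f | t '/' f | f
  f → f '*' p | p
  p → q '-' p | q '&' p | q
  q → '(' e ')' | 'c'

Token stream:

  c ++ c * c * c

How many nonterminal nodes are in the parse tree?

15

[e [t [t [f [p [q c]]]] ++ [f [f [f [p [q c]]] * [p [q c]]] * [p [q c]]]]]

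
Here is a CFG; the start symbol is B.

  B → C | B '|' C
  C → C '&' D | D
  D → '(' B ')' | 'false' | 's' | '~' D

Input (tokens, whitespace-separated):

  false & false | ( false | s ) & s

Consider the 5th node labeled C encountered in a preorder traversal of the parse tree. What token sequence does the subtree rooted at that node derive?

false

[B [B [C [C [D false]] & [D false]]] | [C [C [D ( [B [B [C [D false]]] | [C [D s]]] )]] & [D s]]]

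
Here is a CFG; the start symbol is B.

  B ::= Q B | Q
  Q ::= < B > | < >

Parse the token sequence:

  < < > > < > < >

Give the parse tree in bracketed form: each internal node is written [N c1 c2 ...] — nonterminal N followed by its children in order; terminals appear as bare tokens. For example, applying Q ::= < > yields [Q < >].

[B [Q < [B [Q < >]] >] [B [Q < >] [B [Q < >]]]]

B
Q B
< B > B
< Q > B
< < > > B
< < > > Q B
< < > > < > B
< < > > < > Q
< < > > < > < >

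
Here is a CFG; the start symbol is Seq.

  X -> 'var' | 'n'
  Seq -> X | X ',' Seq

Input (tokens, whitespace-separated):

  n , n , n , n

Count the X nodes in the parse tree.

[Seq [X n] , [Seq [X n] , [Seq [X n] , [Seq [X n]]]]]

4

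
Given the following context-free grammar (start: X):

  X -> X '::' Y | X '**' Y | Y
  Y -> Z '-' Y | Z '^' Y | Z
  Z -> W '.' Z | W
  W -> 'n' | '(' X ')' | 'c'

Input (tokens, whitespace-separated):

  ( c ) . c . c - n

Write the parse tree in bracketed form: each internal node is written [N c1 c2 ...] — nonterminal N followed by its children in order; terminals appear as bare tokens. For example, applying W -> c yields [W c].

[X [Y [Z [W ( [X [Y [Z [W c]]]] )] . [Z [W c] . [Z [W c]]]] - [Y [Z [W n]]]]]

X
Y
Z - Y
W . Z - Y
( X ) . Z - Y
( Y ) . Z - Y
( Z ) . Z - Y
( W ) . Z - Y
( c ) . Z - Y
( c ) . W . Z - Y
( c ) . c . Z - Y
( c ) . c . W - Y
( c ) . c . c - Y
( c ) . c . c - Z
( c ) . c . c - W
( c ) . c . c - n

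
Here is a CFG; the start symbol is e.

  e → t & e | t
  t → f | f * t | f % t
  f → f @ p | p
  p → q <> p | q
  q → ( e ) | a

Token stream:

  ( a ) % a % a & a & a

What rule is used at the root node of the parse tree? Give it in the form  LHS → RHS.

[e [t [f [p [q ( [e [t [f [p [q a]]]]] )]]] % [t [f [p [q a]]] % [t [f [p [q a]]]]]] & [e [t [f [p [q a]]]] & [e [t [f [p [q a]]]]]]]

e → t & e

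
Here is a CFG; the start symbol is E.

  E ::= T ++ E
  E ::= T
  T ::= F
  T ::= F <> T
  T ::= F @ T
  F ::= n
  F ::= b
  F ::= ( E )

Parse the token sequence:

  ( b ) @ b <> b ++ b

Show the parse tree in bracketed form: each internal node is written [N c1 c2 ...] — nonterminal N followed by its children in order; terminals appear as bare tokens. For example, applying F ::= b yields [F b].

[E [T [F ( [E [T [F b]]] )] @ [T [F b] <> [T [F b]]]] ++ [E [T [F b]]]]

E
T ++ E
F @ T ++ E
( E ) @ T ++ E
( T ) @ T ++ E
( F ) @ T ++ E
( b ) @ T ++ E
( b ) @ F <> T ++ E
( b ) @ b <> T ++ E
( b ) @ b <> F ++ E
( b ) @ b <> b ++ E
( b ) @ b <> b ++ T
( b ) @ b <> b ++ F
( b ) @ b <> b ++ b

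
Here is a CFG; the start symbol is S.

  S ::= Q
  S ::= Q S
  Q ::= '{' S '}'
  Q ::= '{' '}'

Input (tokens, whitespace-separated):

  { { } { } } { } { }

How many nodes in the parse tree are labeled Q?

5

[S [Q { [S [Q { }] [S [Q { }]]] }] [S [Q { }] [S [Q { }]]]]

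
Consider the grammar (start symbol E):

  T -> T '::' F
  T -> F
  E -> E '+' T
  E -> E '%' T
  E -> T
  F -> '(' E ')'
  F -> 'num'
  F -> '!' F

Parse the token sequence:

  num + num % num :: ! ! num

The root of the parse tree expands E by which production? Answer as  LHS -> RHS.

[E [E [E [T [F num]]] + [T [F num]]] % [T [T [F num]] :: [F ! [F ! [F num]]]]]

E -> E '%' T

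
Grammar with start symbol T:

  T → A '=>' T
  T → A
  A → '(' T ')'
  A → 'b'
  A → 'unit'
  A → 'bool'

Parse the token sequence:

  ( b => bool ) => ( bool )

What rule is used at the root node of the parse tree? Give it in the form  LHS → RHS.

T → A '=>' T

[T [A ( [T [A b] => [T [A bool]]] )] => [T [A ( [T [A bool]] )]]]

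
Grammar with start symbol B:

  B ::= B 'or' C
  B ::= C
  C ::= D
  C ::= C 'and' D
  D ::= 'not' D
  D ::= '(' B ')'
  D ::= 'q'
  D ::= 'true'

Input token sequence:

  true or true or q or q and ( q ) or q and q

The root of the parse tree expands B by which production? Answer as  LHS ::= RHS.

[B [B [B [B [B [C [D true]]] or [C [D true]]] or [C [D q]]] or [C [C [D q]] and [D ( [B [C [D q]]] )]]] or [C [C [D q]] and [D q]]]

B ::= B 'or' C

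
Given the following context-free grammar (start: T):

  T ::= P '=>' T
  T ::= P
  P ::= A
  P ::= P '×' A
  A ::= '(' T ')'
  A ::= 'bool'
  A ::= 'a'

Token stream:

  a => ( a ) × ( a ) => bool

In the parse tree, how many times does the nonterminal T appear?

[T [P [A a]] => [T [P [P [A ( [T [P [A a]]] )]] × [A ( [T [P [A a]]] )]] => [T [P [A bool]]]]]

5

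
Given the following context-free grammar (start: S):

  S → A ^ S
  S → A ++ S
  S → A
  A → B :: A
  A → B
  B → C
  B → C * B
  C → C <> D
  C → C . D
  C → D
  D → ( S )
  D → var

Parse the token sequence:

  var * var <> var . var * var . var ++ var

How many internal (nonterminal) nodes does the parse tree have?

[S [A [B [C [D var]] * [B [C [C [C [D var]] <> [D var]] . [D var]] * [B [C [C [D var]] . [D var]]]]]] ++ [S [A [B [C [D var]]]]]]

22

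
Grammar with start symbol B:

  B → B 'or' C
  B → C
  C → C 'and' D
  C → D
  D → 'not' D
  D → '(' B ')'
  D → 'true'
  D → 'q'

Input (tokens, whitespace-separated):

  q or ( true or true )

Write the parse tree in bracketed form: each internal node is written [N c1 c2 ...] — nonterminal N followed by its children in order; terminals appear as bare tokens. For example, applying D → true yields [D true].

B
B or C
C or C
D or C
q or C
q or D
q or ( B )
q or ( B or C )
q or ( C or C )
q or ( D or C )
q or ( true or C )
q or ( true or D )
q or ( true or true )

[B [B [C [D q]]] or [C [D ( [B [B [C [D true]]] or [C [D true]]] )]]]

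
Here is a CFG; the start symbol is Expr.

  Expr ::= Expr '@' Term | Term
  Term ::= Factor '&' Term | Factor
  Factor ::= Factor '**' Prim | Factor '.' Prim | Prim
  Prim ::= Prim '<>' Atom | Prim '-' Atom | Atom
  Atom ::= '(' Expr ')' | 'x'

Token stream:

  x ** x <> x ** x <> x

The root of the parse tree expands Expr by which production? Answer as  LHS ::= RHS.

[Expr [Term [Factor [Factor [Factor [Prim [Atom x]]] ** [Prim [Prim [Atom x]] <> [Atom x]]] ** [Prim [Prim [Atom x]] <> [Atom x]]]]]

Expr ::= Term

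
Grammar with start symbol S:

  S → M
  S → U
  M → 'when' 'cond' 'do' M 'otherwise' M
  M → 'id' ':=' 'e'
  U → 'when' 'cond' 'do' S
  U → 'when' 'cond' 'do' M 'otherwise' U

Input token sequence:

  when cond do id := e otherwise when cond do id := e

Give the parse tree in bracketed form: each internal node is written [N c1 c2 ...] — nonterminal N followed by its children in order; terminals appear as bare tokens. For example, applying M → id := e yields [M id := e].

S
U
when cond do M otherwise U
when cond do id := e otherwise U
when cond do id := e otherwise when cond do S
when cond do id := e otherwise when cond do M
when cond do id := e otherwise when cond do id := e

[S [U when cond do [M id := e] otherwise [U when cond do [S [M id := e]]]]]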